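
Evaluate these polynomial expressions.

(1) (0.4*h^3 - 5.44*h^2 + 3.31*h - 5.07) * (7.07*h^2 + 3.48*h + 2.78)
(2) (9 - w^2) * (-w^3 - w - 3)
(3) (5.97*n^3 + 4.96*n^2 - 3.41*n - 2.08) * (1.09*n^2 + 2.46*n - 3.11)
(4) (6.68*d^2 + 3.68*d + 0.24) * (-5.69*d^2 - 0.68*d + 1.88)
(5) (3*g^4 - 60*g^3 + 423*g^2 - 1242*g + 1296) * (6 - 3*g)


(1) = 2.828*h^5 - 37.0688*h^4 + 5.5825*h^3 - 39.4493*h^2 - 8.4418*h - 14.0946
(2) = w^5 - 8*w^3 + 3*w^2 - 9*w - 27
(3) = 6.5073*n^5 + 20.0926*n^4 - 10.082*n^3 - 26.0814*n^2 + 5.4883*n + 6.4688
(4) = -38.0092*d^4 - 25.4816*d^3 + 8.6904*d^2 + 6.7552*d + 0.4512
(5) = -9*g^5 + 198*g^4 - 1629*g^3 + 6264*g^2 - 11340*g + 7776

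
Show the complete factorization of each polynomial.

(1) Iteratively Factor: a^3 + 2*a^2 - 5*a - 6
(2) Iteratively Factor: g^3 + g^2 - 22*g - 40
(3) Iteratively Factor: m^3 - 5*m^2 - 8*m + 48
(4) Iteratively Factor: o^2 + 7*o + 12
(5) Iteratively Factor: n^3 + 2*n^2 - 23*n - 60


(1) = (a + 3)*(a^2 - a - 2) = (a - 2)*(a + 3)*(a + 1)
(2) = (g + 4)*(g^2 - 3*g - 10) = (g - 5)*(g + 4)*(g + 2)
(3) = (m + 3)*(m^2 - 8*m + 16) = (m - 4)*(m + 3)*(m - 4)
(4) = (o + 4)*(o + 3)
(5) = (n + 3)*(n^2 - n - 20) = (n + 3)*(n + 4)*(n - 5)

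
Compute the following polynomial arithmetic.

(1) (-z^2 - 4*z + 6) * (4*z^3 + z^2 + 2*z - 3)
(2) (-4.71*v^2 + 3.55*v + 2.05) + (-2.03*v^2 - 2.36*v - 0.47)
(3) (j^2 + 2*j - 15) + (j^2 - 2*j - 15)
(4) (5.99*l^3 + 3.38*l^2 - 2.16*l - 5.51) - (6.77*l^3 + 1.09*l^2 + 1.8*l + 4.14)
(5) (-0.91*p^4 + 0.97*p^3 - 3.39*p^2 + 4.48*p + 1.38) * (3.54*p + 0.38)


(1) = -4*z^5 - 17*z^4 + 18*z^3 + z^2 + 24*z - 18
(2) = -6.74*v^2 + 1.19*v + 1.58
(3) = 2*j^2 - 30
(4) = -0.78*l^3 + 2.29*l^2 - 3.96*l - 9.65
(5) = -3.2214*p^5 + 3.088*p^4 - 11.632*p^3 + 14.571*p^2 + 6.5876*p + 0.5244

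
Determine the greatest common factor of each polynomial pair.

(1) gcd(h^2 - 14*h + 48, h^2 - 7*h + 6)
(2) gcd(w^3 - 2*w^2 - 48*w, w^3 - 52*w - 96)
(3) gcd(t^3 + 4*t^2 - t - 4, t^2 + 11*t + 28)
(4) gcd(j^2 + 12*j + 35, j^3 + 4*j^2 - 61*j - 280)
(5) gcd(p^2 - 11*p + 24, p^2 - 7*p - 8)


(1) = h - 6
(2) = gcd(w*(w - 8)*(w + 6), (w - 8)*(w + 2)*(w + 6)) = w^2 - 2*w - 48
(3) = gcd((t - 1)*(t + 1)*(t + 4), (t + 4)*(t + 7)) = t + 4
(4) = gcd((j + 5)*(j + 7), (j - 8)*(j + 5)*(j + 7)) = j^2 + 12*j + 35
(5) = p - 8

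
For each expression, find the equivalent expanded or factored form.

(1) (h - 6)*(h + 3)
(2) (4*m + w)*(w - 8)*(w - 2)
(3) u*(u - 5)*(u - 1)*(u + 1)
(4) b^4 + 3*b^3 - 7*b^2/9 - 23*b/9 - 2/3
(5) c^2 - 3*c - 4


(1) = h^2 - 3*h - 18
(2) = 4*m*w^2 - 40*m*w + 64*m + w^3 - 10*w^2 + 16*w
(3) = u^4 - 5*u^3 - u^2 + 5*u
(4) = (b - 1)*(b + 1/3)*(b + 2/3)*(b + 3)
(5) = (c - 4)*(c + 1)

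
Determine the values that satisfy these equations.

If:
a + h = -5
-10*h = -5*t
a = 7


Then:
a = 7
h = -12
t = -24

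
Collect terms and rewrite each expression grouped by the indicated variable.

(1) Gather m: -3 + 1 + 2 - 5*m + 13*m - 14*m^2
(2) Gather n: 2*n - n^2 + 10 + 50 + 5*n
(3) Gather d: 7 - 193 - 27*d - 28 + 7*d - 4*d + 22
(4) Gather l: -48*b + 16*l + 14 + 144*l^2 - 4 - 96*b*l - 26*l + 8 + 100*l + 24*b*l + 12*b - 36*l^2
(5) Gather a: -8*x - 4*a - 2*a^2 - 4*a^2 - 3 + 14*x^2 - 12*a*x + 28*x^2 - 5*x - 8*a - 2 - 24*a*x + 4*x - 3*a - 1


(1) = -14*m^2 + 8*m
(2) = -n^2 + 7*n + 60
(3) = -24*d - 192
(4) = -36*b + 108*l^2 + l*(90 - 72*b) + 18
(5) = -6*a^2 + a*(-36*x - 15) + 42*x^2 - 9*x - 6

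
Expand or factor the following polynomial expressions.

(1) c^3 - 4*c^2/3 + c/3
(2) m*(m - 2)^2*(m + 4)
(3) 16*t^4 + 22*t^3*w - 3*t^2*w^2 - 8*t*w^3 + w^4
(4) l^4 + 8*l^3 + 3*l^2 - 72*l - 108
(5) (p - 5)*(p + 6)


(1) = c*(c - 1)*(c - 1/3)
(2) = m^4 - 12*m^2 + 16*m
(3) = (-8*t + w)*(-2*t + w)*(t + w)^2
(4) = (l - 3)*(l + 2)*(l + 3)*(l + 6)
(5) = p^2 + p - 30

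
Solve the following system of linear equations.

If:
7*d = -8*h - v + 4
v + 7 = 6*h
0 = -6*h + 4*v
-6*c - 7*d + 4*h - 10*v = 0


Then:
c = -19/18
d = -97/63
h = 14/9
v = 7/3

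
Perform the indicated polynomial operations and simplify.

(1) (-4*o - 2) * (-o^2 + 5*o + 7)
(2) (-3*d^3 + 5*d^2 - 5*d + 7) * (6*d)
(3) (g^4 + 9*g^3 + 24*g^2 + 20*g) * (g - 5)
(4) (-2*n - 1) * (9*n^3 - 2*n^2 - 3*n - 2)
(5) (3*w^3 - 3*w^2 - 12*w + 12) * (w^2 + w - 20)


(1) = 4*o^3 - 18*o^2 - 38*o - 14
(2) = -18*d^4 + 30*d^3 - 30*d^2 + 42*d
(3) = g^5 + 4*g^4 - 21*g^3 - 100*g^2 - 100*g
(4) = -18*n^4 - 5*n^3 + 8*n^2 + 7*n + 2
(5) = 3*w^5 - 75*w^3 + 60*w^2 + 252*w - 240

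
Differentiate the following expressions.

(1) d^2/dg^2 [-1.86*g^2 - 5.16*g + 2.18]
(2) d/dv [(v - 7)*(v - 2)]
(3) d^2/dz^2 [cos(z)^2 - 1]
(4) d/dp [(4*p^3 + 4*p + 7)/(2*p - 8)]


(1) = -3.72000000000000
(2) = 2*v - 9
(3) = -2*cos(2*z)
(4) = (8*p^3 - 48*p^2 - 23)/(2*(p^2 - 8*p + 16))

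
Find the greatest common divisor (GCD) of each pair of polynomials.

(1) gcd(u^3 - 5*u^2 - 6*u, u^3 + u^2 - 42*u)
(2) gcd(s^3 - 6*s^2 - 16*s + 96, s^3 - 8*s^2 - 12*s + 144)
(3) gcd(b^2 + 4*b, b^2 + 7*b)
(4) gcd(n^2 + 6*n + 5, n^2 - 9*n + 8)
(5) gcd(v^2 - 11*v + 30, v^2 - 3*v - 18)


(1) = gcd(u*(u - 6)*(u + 1), u*(u - 6)*(u + 7)) = u^2 - 6*u
(2) = s^2 - 2*s - 24
(3) = b
(4) = gcd((n + 1)*(n + 5), (n - 8)*(n - 1)) = 1
(5) = gcd((v - 6)*(v - 5), (v - 6)*(v + 3)) = v - 6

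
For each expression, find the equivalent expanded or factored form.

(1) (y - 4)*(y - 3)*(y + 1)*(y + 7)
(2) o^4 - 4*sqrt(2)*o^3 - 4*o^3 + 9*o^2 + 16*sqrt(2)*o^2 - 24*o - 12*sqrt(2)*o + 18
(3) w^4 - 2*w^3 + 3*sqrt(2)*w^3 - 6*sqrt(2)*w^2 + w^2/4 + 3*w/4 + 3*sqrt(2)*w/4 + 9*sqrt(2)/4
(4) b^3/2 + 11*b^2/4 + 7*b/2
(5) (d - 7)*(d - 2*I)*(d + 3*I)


(1) = y^4 + y^3 - 37*y^2 + 47*y + 84
(2) = (o - 3)*(o - 1)*(o - 3*sqrt(2))*(o - sqrt(2))
(3) = (w - 3/2)*(w - 1)*(w + 1/2)*(w + 3*sqrt(2))
(4) = b*(b/2 + 1)*(b + 7/2)
(5) = d^3 - 7*d^2 + I*d^2 + 6*d - 7*I*d - 42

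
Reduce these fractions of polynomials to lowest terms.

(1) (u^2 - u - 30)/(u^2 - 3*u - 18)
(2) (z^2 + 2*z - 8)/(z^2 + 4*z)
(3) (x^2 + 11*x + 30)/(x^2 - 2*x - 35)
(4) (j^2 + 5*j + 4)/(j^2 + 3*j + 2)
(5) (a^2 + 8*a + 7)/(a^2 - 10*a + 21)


(1) = (u + 5)/(u + 3)
(2) = (z - 2)/z
(3) = (x + 6)/(x - 7)
(4) = (j + 4)/(j + 2)
(5) = (a^2 + 8*a + 7)/(a^2 - 10*a + 21)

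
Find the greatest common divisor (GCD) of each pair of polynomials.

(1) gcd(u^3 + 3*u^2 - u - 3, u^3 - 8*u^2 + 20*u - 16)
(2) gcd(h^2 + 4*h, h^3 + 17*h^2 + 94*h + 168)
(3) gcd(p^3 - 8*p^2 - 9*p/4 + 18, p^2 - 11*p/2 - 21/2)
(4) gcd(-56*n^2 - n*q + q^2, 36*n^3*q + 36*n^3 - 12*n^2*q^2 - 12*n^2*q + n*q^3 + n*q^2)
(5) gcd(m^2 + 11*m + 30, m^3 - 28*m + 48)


(1) = 1
(2) = h + 4
(3) = p + 3/2
(4) = 1
(5) = gcd((m + 5)*(m + 6), (m - 4)*(m - 2)*(m + 6)) = m + 6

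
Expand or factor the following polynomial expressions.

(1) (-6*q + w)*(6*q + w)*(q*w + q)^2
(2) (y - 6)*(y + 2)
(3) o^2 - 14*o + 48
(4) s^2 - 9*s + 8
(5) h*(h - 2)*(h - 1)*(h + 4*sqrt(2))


(1) = -36*q^4*w^2 - 72*q^4*w - 36*q^4 + q^2*w^4 + 2*q^2*w^3 + q^2*w^2
(2) = y^2 - 4*y - 12
(3) = (o - 8)*(o - 6)
(4) = (s - 8)*(s - 1)
(5) = h^4 - 3*h^3 + 4*sqrt(2)*h^3 - 12*sqrt(2)*h^2 + 2*h^2 + 8*sqrt(2)*h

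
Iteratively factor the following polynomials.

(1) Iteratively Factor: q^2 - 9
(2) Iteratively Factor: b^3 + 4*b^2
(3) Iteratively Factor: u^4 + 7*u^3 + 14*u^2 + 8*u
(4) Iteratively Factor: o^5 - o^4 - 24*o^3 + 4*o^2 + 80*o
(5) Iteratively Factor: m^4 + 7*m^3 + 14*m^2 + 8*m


(1) = (q - 3)*(q + 3)
(2) = (b)*(b^2 + 4*b) = b*(b + 4)*(b)
(3) = (u + 4)*(u^3 + 3*u^2 + 2*u) = (u + 1)*(u + 4)*(u^2 + 2*u) = (u + 1)*(u + 2)*(u + 4)*(u)
(4) = (o + 2)*(o^4 - 3*o^3 - 18*o^2 + 40*o) = o*(o + 2)*(o^3 - 3*o^2 - 18*o + 40) = o*(o + 2)*(o + 4)*(o^2 - 7*o + 10) = o*(o - 2)*(o + 2)*(o + 4)*(o - 5)
(5) = (m + 4)*(m^3 + 3*m^2 + 2*m) = (m + 1)*(m + 4)*(m^2 + 2*m) = (m + 1)*(m + 2)*(m + 4)*(m)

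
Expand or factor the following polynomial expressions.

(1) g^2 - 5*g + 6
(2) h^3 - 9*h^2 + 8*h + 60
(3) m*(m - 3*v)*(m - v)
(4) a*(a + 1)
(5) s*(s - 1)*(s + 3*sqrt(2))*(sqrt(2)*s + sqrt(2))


(1) = (g - 3)*(g - 2)
(2) = (h - 6)*(h - 5)*(h + 2)
(3) = m^3 - 4*m^2*v + 3*m*v^2
(4) = a^2 + a
(5) = sqrt(2)*s^4 + 6*s^3 - sqrt(2)*s^2 - 6*s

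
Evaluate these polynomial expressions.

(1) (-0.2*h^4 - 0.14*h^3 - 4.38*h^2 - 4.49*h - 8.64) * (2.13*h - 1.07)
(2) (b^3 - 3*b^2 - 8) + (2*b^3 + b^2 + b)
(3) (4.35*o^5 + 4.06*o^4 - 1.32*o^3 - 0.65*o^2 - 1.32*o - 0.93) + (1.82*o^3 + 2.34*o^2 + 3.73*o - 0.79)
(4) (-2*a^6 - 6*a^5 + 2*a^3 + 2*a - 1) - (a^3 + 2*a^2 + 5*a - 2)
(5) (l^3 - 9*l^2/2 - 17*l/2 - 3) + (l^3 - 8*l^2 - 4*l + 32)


(1) = -0.426*h^5 - 0.0842*h^4 - 9.1796*h^3 - 4.8771*h^2 - 13.5989*h + 9.2448
(2) = 3*b^3 - 2*b^2 + b - 8
(3) = 4.35*o^5 + 4.06*o^4 + 0.5*o^3 + 1.69*o^2 + 2.41*o - 1.72
(4) = -2*a^6 - 6*a^5 + a^3 - 2*a^2 - 3*a + 1
(5) = 2*l^3 - 25*l^2/2 - 25*l/2 + 29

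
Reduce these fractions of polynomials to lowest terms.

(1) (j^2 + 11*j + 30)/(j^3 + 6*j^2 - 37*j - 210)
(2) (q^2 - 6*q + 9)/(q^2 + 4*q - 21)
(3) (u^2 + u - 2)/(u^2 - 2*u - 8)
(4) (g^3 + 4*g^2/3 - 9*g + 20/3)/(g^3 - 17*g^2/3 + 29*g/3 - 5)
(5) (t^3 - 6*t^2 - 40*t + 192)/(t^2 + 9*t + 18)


(1) = (j + 6)/(j^2 + j - 42)
(2) = (q - 3)/(q + 7)
(3) = (u - 1)/(u - 4)
(4) = (g + 4)/(g - 3)
(5) = (t^2 - 12*t + 32)/(t + 3)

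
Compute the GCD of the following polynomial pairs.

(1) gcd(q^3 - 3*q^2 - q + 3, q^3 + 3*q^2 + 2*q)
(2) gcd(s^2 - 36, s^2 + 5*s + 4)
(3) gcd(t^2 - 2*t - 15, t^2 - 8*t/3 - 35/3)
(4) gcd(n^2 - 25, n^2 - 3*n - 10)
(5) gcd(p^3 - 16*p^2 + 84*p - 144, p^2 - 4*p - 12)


(1) = q + 1
(2) = gcd((s - 6)*(s + 6), (s + 1)*(s + 4)) = 1
(3) = t - 5
(4) = gcd((n - 5)*(n + 5), (n - 5)*(n + 2)) = n - 5
(5) = gcd((p - 6)^2*(p - 4), (p - 6)*(p + 2)) = p - 6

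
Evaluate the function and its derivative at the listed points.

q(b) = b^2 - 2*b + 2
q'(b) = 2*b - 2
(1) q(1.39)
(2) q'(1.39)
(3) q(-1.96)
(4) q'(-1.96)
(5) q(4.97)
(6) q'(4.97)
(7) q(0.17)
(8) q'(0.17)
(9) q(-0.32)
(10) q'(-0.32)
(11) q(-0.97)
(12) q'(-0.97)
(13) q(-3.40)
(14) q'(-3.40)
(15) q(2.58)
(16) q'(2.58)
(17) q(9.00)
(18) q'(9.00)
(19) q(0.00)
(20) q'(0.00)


(1) = 1.15
(2) = 0.78
(3) = 9.76
(4) = -5.92
(5) = 16.76
(6) = 7.94
(7) = 1.69
(8) = -1.66
(9) = 2.74
(10) = -2.64
(11) = 4.88
(12) = -3.94
(13) = 20.36
(14) = -8.80
(15) = 3.50
(16) = 3.16
(17) = 65.00
(18) = 16.00
(19) = 2.00
(20) = -2.00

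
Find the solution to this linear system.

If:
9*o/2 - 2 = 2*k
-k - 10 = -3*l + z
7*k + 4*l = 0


Then:
k = -4*z/25 - 8/5
l = 7*z/25 + 14/5
o = -16*z/225 - 4/15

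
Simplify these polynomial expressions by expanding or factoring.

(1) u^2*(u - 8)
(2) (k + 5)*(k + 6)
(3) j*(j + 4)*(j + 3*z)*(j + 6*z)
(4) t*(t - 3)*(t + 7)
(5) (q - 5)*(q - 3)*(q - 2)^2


(1) = u^3 - 8*u^2
(2) = k^2 + 11*k + 30
(3) = j^4 + 9*j^3*z + 4*j^3 + 18*j^2*z^2 + 36*j^2*z + 72*j*z^2
(4) = t^3 + 4*t^2 - 21*t
(5) = q^4 - 12*q^3 + 51*q^2 - 92*q + 60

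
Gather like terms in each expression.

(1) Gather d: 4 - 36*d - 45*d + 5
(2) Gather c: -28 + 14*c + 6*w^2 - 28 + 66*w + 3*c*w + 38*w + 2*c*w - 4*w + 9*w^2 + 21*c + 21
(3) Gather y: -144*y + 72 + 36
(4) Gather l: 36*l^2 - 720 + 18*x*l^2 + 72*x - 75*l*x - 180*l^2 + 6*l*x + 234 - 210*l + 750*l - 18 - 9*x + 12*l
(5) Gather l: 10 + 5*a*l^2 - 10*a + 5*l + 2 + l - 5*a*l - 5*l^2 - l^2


(1) = 9 - 81*d
(2) = c*(5*w + 35) + 15*w^2 + 100*w - 35
(3) = 108 - 144*y
(4) = l^2*(18*x - 144) + l*(552 - 69*x) + 63*x - 504
(5) = -10*a + l^2*(5*a - 6) + l*(6 - 5*a) + 12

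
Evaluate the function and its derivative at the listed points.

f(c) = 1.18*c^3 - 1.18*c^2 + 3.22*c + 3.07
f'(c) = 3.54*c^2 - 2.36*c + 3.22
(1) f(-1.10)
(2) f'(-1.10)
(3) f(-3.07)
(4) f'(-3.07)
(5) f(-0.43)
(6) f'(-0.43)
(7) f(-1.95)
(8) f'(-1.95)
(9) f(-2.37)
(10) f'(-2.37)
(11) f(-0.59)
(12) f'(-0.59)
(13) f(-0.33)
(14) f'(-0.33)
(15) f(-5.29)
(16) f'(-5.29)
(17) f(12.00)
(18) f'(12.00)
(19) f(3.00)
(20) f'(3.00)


(1) = -3.47
(2) = 10.10
(3) = -52.08
(4) = 43.83
(5) = 1.37
(6) = 4.89
(7) = -16.45
(8) = 21.28
(9) = -26.90
(10) = 28.70
(11) = 0.52
(12) = 5.84
(13) = 1.84
(14) = 4.38
(15) = -221.67
(16) = 114.77
(17) = 1910.83
(18) = 484.66
(19) = 33.97
(20) = 28.00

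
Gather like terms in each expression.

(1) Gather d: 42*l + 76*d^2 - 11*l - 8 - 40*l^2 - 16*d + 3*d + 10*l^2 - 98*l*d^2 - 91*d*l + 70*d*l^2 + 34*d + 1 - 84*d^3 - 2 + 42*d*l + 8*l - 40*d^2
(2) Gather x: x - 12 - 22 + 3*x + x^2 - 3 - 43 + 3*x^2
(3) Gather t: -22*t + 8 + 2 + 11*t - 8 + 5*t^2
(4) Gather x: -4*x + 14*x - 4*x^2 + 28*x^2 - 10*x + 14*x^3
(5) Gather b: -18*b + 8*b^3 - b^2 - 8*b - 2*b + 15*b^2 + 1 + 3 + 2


(1) = -84*d^3 + d^2*(36 - 98*l) + d*(70*l^2 - 49*l + 21) - 30*l^2 + 39*l - 9
(2) = 4*x^2 + 4*x - 80
(3) = 5*t^2 - 11*t + 2
(4) = 14*x^3 + 24*x^2
(5) = 8*b^3 + 14*b^2 - 28*b + 6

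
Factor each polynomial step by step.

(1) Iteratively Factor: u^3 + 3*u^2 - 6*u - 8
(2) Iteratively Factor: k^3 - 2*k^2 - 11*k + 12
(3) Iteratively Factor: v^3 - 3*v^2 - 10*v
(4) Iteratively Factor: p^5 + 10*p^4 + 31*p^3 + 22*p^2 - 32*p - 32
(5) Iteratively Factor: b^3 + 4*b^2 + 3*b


(1) = (u + 4)*(u^2 - u - 2) = (u + 1)*(u + 4)*(u - 2)
(2) = (k + 3)*(k^2 - 5*k + 4) = (k - 1)*(k + 3)*(k - 4)
(3) = (v + 2)*(v^2 - 5*v) = (v - 5)*(v + 2)*(v)
(4) = (p - 1)*(p^4 + 11*p^3 + 42*p^2 + 64*p + 32) = (p - 1)*(p + 2)*(p^3 + 9*p^2 + 24*p + 16) = (p - 1)*(p + 2)*(p + 4)*(p^2 + 5*p + 4) = (p - 1)*(p + 2)*(p + 4)^2*(p + 1)
(5) = (b + 3)*(b^2 + b) = (b + 1)*(b + 3)*(b)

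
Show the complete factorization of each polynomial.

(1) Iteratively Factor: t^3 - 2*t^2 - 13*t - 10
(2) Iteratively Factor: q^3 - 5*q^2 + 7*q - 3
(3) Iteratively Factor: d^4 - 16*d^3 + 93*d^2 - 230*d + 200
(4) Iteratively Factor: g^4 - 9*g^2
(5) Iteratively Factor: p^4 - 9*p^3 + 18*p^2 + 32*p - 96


(1) = (t + 1)*(t^2 - 3*t - 10) = (t + 1)*(t + 2)*(t - 5)
(2) = (q - 3)*(q^2 - 2*q + 1) = (q - 3)*(q - 1)*(q - 1)
(3) = (d - 2)*(d^3 - 14*d^2 + 65*d - 100) = (d - 5)*(d - 2)*(d^2 - 9*d + 20) = (d - 5)*(d - 4)*(d - 2)*(d - 5)
(4) = (g - 3)*(g^3 + 3*g^2) = (g - 3)*(g + 3)*(g^2) = g*(g - 3)*(g + 3)*(g)
(5) = (p + 2)*(p^3 - 11*p^2 + 40*p - 48) = (p - 4)*(p + 2)*(p^2 - 7*p + 12) = (p - 4)*(p - 3)*(p + 2)*(p - 4)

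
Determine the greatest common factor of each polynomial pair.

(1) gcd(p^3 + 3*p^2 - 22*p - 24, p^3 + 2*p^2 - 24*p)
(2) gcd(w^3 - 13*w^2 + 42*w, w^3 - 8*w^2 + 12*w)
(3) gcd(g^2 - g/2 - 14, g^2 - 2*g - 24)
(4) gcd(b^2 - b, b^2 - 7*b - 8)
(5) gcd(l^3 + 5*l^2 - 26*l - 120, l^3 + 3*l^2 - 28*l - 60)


(1) = p^2 + 2*p - 24
(2) = gcd(w*(w - 7)*(w - 6), w*(w - 6)*(w - 2)) = w^2 - 6*w
(3) = gcd((g - 4)*(g + 7/2), (g - 6)*(g + 4)) = 1
(4) = 1
(5) = gcd((l - 5)*(l + 4)*(l + 6), (l - 5)*(l + 2)*(l + 6)) = l^2 + l - 30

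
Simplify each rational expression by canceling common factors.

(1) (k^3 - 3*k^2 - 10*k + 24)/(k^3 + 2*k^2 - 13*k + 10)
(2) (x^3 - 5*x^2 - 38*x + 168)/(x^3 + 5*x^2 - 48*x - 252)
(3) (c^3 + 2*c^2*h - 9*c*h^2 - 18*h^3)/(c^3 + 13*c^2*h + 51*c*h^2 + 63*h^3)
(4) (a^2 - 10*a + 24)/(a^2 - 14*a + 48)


(1) = (k^2 - k - 12)/(k^2 + 4*k - 5)
(2) = (x - 4)/(x + 6)
(3) = (c^2 - c*h - 6*h^2)/(c^2 + 10*c*h + 21*h^2)
(4) = (a - 4)/(a - 8)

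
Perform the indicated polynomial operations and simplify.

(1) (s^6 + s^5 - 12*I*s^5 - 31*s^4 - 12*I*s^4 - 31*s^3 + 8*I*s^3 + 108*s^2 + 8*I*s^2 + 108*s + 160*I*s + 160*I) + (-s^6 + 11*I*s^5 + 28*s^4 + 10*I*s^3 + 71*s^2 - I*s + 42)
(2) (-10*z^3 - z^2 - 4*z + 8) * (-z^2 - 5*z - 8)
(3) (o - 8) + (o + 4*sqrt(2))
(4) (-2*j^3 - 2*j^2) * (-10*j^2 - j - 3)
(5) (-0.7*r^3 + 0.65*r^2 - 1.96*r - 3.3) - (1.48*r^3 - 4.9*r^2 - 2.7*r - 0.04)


(1) = s^5 - I*s^5 - 3*s^4 - 12*I*s^4 - 31*s^3 + 18*I*s^3 + 179*s^2 + 8*I*s^2 + 108*s + 159*I*s + 42 + 160*I
(2) = 10*z^5 + 51*z^4 + 89*z^3 + 20*z^2 - 8*z - 64
(3) = 2*o - 8 + 4*sqrt(2)
(4) = 20*j^5 + 22*j^4 + 8*j^3 + 6*j^2
(5) = -2.18*r^3 + 5.55*r^2 + 0.74*r - 3.26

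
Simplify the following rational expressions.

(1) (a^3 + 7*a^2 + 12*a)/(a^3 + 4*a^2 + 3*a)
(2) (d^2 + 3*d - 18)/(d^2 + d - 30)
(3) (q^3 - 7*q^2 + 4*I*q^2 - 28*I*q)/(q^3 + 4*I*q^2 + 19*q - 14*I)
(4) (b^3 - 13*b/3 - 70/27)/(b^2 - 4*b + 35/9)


(1) = (a + 4)/(a + 1)
(2) = (d - 3)/(d - 5)
(3) = (q^3 + q^2*(-7 + 4*I) - 28*I*q)/(q^3 + 4*I*q^2 + 19*q - 14*I)
(4) = (9*b^2 + 21*b + 10)/(9*b - 15)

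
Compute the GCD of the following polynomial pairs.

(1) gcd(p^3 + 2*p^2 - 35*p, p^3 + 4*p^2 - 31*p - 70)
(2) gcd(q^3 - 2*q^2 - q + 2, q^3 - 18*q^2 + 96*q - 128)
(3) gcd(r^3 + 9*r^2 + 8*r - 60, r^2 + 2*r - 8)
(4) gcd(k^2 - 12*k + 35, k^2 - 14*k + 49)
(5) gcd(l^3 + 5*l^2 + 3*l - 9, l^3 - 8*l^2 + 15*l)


(1) = gcd(p*(p - 5)*(p + 7), (p - 5)*(p + 2)*(p + 7)) = p^2 + 2*p - 35
(2) = gcd((q - 2)*(q - 1)*(q + 1), (q - 8)^2*(q - 2)) = q - 2
(3) = r - 2
(4) = gcd((k - 7)*(k - 5), (k - 7)^2) = k - 7
(5) = gcd((l - 1)*(l + 3)^2, l*(l - 5)*(l - 3)) = 1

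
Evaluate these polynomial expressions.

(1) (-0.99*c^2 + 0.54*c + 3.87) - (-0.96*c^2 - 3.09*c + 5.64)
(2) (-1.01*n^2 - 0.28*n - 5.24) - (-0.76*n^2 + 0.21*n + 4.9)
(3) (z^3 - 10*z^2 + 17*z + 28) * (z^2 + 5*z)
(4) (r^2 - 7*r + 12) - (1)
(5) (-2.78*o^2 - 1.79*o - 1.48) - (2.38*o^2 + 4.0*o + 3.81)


(1) = -0.03*c^2 + 3.63*c - 1.77
(2) = -0.25*n^2 - 0.49*n - 10.14
(3) = z^5 - 5*z^4 - 33*z^3 + 113*z^2 + 140*z
(4) = r^2 - 7*r + 11
(5) = -5.16*o^2 - 5.79*o - 5.29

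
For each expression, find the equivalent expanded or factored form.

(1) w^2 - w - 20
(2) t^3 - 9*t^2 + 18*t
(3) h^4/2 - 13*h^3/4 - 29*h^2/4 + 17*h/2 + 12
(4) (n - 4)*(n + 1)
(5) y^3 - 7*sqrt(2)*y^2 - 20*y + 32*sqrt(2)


(1) = (w - 5)*(w + 4)
(2) = t*(t - 6)*(t - 3)
(3) = (h/2 + 1)*(h - 8)*(h - 3/2)*(h + 1)
(4) = n^2 - 3*n - 4
(5) = (y - 8*sqrt(2))*(y - sqrt(2))*(y + 2*sqrt(2))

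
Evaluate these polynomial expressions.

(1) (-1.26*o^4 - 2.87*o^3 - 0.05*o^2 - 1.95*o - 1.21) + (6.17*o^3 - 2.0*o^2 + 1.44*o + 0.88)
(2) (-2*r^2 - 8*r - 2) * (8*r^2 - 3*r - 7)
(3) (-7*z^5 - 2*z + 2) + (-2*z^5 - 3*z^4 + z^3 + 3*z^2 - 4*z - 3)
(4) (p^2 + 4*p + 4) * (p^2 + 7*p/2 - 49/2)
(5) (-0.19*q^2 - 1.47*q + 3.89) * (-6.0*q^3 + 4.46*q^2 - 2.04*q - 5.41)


(1) = -1.26*o^4 + 3.3*o^3 - 2.05*o^2 - 0.51*o - 0.33
(2) = -16*r^4 - 58*r^3 + 22*r^2 + 62*r + 14
(3) = -9*z^5 - 3*z^4 + z^3 + 3*z^2 - 6*z - 1
(4) = p^4 + 15*p^3/2 - 13*p^2/2 - 84*p - 98
(5) = 1.14*q^5 + 7.9726*q^4 - 29.5086*q^3 + 21.3761*q^2 + 0.0171*q - 21.0449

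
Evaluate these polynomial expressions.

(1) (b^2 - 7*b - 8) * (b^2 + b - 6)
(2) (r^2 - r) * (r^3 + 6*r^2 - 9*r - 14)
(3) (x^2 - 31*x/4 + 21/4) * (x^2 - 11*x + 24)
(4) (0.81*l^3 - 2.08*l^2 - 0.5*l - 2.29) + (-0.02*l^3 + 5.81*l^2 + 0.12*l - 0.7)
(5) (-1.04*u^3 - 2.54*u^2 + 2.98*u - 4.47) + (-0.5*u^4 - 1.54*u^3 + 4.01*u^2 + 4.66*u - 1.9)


(1) = b^4 - 6*b^3 - 21*b^2 + 34*b + 48
(2) = r^5 + 5*r^4 - 15*r^3 - 5*r^2 + 14*r
(3) = x^4 - 75*x^3/4 + 229*x^2/2 - 975*x/4 + 126
(4) = 0.79*l^3 + 3.73*l^2 - 0.38*l - 2.99
(5) = -0.5*u^4 - 2.58*u^3 + 1.47*u^2 + 7.64*u - 6.37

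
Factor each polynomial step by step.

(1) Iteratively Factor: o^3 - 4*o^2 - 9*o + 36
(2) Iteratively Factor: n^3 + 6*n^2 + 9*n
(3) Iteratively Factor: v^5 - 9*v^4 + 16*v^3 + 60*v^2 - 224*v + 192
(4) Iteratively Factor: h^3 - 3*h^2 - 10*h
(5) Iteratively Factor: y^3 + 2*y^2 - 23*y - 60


(1) = (o - 4)*(o^2 - 9) = (o - 4)*(o - 3)*(o + 3)
(2) = (n + 3)*(n^2 + 3*n) = (n + 3)^2*(n)
(3) = (v + 3)*(v^4 - 12*v^3 + 52*v^2 - 96*v + 64) = (v - 4)*(v + 3)*(v^3 - 8*v^2 + 20*v - 16) = (v - 4)*(v - 2)*(v + 3)*(v^2 - 6*v + 8) = (v - 4)^2*(v - 2)*(v + 3)*(v - 2)
(4) = (h + 2)*(h^2 - 5*h) = h*(h + 2)*(h - 5)
(5) = (y + 3)*(y^2 - y - 20) = (y - 5)*(y + 3)*(y + 4)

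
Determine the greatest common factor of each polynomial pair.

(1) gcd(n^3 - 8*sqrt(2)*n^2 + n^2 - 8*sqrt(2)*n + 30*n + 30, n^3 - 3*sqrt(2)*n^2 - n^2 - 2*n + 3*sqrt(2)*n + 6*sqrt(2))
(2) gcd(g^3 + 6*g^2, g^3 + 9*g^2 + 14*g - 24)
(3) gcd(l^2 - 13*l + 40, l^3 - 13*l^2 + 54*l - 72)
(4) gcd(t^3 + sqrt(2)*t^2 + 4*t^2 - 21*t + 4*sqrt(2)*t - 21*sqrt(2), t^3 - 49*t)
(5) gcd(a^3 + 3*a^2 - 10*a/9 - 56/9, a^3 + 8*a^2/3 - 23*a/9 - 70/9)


(1) = n^2 + n*(1 - 3*sqrt(2)) - 3*sqrt(2)
(2) = gcd(g^2*(g + 6), (g - 1)*(g + 4)*(g + 6)) = g + 6
(3) = 1
(4) = gcd((t - 3)*(t + 7)*(t + sqrt(2)), t*(t - 7)*(t + 7)) = t + 7
(5) = gcd((a - 4/3)*(a + 2)*(a + 7/3), (a - 5/3)*(a + 2)*(a + 7/3)) = a^2 + 13*a/3 + 14/3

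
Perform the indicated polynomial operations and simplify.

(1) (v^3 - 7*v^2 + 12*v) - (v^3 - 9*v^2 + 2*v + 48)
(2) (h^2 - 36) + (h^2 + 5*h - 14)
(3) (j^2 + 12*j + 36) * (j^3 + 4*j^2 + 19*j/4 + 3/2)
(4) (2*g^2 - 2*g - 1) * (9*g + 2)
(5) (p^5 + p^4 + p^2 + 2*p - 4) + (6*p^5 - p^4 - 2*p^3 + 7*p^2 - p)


(1) = 2*v^2 + 10*v - 48
(2) = 2*h^2 + 5*h - 50
(3) = j^5 + 16*j^4 + 355*j^3/4 + 405*j^2/2 + 189*j + 54
(4) = 18*g^3 - 14*g^2 - 13*g - 2
(5) = 7*p^5 - 2*p^3 + 8*p^2 + p - 4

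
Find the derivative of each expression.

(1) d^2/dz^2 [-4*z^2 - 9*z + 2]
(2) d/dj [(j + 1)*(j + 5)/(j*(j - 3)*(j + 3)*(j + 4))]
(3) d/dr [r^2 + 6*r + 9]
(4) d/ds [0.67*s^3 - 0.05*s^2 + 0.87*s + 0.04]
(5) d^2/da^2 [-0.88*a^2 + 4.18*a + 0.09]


(1) = -8
(2) = 2*(-j^5 - 11*j^4 - 34*j^3 - 21*j^2 + 45*j + 90)/(j^2*(j^6 + 8*j^5 - 2*j^4 - 144*j^3 - 207*j^2 + 648*j + 1296))
(3) = 2*r + 6
(4) = 2.01*s^2 - 0.1*s + 0.87
(5) = -1.76000000000000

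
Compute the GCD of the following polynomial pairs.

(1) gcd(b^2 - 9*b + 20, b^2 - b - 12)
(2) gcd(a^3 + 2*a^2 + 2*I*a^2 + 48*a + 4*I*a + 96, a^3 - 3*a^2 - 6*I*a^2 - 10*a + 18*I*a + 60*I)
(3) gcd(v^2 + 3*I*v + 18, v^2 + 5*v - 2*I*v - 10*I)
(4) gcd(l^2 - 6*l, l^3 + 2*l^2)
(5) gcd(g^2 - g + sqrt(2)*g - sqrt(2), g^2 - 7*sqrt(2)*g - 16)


(1) = gcd((b - 5)*(b - 4), (b - 4)*(b + 3)) = b - 4
(2) = a^2 + a*(2 - 6*I) - 12*I
(3) = 1
(4) = l
(5) = g + sqrt(2)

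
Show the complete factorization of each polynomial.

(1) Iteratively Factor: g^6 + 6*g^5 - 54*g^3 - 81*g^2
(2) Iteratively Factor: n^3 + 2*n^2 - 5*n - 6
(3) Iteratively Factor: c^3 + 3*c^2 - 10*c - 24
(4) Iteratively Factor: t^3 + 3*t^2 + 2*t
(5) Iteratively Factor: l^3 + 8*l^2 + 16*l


(1) = (g)*(g^5 + 6*g^4 - 54*g^2 - 81*g) = g^2*(g^4 + 6*g^3 - 54*g - 81) = g^2*(g + 3)*(g^3 + 3*g^2 - 9*g - 27) = g^2*(g - 3)*(g + 3)*(g^2 + 6*g + 9) = g^2*(g - 3)*(g + 3)^2*(g + 3)
(2) = (n + 3)*(n^2 - n - 2) = (n - 2)*(n + 3)*(n + 1)
(3) = (c + 2)*(c^2 + c - 12) = (c + 2)*(c + 4)*(c - 3)
(4) = (t + 2)*(t^2 + t) = t*(t + 2)*(t + 1)
(5) = (l + 4)*(l^2 + 4*l) = l*(l + 4)*(l + 4)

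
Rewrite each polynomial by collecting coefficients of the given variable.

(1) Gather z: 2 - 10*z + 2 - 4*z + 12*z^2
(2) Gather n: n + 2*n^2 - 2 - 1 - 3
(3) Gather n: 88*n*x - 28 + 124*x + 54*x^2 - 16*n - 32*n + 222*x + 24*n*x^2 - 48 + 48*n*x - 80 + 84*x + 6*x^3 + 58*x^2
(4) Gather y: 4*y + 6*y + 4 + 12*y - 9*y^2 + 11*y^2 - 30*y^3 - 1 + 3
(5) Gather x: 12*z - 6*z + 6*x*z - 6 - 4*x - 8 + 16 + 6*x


(1) = 12*z^2 - 14*z + 4
(2) = 2*n^2 + n - 6
(3) = n*(24*x^2 + 136*x - 48) + 6*x^3 + 112*x^2 + 430*x - 156
(4) = -30*y^3 + 2*y^2 + 22*y + 6
(5) = x*(6*z + 2) + 6*z + 2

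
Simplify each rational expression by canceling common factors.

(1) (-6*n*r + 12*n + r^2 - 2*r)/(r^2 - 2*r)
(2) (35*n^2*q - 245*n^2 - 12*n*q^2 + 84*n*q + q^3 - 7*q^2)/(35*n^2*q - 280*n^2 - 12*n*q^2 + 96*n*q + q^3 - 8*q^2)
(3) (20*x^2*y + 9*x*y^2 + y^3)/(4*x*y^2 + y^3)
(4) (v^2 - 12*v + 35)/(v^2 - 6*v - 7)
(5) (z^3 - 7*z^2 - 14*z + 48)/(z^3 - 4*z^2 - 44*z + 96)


(1) = (-6*n + r)/r
(2) = (q - 7)/(q - 8)
(3) = (5*x + y)/y
(4) = (v - 5)/(v + 1)
(5) = (z + 3)/(z + 6)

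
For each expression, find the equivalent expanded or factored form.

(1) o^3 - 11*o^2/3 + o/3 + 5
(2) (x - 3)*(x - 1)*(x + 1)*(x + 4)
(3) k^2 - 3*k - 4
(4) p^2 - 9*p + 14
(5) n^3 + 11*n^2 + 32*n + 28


(1) = (o - 3)*(o - 5/3)*(o + 1)
(2) = x^4 + x^3 - 13*x^2 - x + 12
(3) = (k - 4)*(k + 1)
(4) = (p - 7)*(p - 2)
(5) = (n + 2)^2*(n + 7)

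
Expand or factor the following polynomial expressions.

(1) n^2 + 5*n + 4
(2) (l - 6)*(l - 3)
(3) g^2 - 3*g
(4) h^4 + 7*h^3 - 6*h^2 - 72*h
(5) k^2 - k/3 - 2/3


(1) = (n + 1)*(n + 4)
(2) = l^2 - 9*l + 18
(3) = g*(g - 3)
(4) = h*(h - 3)*(h + 4)*(h + 6)
(5) = (k - 1)*(k + 2/3)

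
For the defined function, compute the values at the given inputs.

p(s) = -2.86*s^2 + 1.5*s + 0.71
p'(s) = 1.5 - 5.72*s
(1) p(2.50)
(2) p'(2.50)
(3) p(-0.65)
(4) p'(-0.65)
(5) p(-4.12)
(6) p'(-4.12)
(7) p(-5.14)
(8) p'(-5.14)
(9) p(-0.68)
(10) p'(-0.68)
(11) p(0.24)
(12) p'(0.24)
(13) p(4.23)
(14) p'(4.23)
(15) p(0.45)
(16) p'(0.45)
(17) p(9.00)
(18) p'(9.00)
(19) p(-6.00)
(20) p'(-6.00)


(1) = -13.41
(2) = -12.80
(3) = -1.47
(4) = 5.22
(5) = -54.02
(6) = 25.07
(7) = -82.56
(8) = 30.90
(9) = -1.63
(10) = 5.39
(11) = 0.91
(12) = 0.13
(13) = -44.12
(14) = -22.70
(15) = 0.81
(16) = -1.07
(17) = -217.45
(18) = -49.98
(19) = -111.25
(20) = 35.82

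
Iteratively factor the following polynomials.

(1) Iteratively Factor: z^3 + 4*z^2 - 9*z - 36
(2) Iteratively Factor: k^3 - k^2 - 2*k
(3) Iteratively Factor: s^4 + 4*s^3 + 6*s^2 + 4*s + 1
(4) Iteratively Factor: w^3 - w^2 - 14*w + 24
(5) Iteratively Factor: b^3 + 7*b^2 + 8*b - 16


(1) = (z - 3)*(z^2 + 7*z + 12) = (z - 3)*(z + 4)*(z + 3)
(2) = (k)*(k^2 - k - 2) = k*(k + 1)*(k - 2)
(3) = (s + 1)*(s^3 + 3*s^2 + 3*s + 1) = (s + 1)^2*(s^2 + 2*s + 1) = (s + 1)^3*(s + 1)
(4) = (w + 4)*(w^2 - 5*w + 6) = (w - 2)*(w + 4)*(w - 3)
(5) = (b + 4)*(b^2 + 3*b - 4) = (b - 1)*(b + 4)*(b + 4)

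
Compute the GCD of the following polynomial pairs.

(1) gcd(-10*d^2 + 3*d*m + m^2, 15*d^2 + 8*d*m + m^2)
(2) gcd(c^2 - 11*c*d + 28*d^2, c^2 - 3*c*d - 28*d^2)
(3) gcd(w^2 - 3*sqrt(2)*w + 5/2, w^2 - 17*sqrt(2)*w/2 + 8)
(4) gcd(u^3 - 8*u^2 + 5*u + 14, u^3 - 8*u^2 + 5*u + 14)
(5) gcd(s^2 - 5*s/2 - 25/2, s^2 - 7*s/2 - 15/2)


(1) = 5*d + m
(2) = c - 7*d
(3) = gcd((w - 5*sqrt(2)/2)*(w - sqrt(2)/2), (w - 8*sqrt(2))*(w - sqrt(2)/2)) = w - sqrt(2)/2
(4) = gcd((u - 7)*(u - 2)*(u + 1), (u - 7)*(u - 2)*(u + 1)) = u^3 - 8*u^2 + 5*u + 14
(5) = gcd((s - 5)*(s + 5/2), (s - 5)*(s + 3/2)) = s - 5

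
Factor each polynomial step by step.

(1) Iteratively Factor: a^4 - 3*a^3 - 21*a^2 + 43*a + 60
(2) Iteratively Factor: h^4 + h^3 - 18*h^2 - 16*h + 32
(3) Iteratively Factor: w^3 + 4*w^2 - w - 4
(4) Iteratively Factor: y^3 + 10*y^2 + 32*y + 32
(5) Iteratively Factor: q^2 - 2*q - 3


(1) = (a - 3)*(a^3 - 21*a - 20) = (a - 5)*(a - 3)*(a^2 + 5*a + 4) = (a - 5)*(a - 3)*(a + 4)*(a + 1)
(2) = (h - 1)*(h^3 + 2*h^2 - 16*h - 32) = (h - 1)*(h + 2)*(h^2 - 16) = (h - 4)*(h - 1)*(h + 2)*(h + 4)
(3) = (w + 4)*(w^2 - 1) = (w + 1)*(w + 4)*(w - 1)
(4) = (y + 4)*(y^2 + 6*y + 8) = (y + 4)^2*(y + 2)
(5) = (q - 3)*(q + 1)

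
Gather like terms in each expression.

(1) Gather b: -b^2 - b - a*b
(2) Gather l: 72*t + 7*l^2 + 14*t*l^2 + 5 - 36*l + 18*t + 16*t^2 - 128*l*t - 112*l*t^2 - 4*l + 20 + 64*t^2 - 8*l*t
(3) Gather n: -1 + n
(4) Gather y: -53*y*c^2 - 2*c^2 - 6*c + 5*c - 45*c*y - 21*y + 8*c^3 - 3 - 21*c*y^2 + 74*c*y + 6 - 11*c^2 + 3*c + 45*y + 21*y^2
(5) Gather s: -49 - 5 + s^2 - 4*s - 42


(1) = -b^2 + b*(-a - 1)
(2) = l^2*(14*t + 7) + l*(-112*t^2 - 136*t - 40) + 80*t^2 + 90*t + 25
(3) = n - 1
(4) = 8*c^3 - 13*c^2 + 2*c + y^2*(21 - 21*c) + y*(-53*c^2 + 29*c + 24) + 3
(5) = s^2 - 4*s - 96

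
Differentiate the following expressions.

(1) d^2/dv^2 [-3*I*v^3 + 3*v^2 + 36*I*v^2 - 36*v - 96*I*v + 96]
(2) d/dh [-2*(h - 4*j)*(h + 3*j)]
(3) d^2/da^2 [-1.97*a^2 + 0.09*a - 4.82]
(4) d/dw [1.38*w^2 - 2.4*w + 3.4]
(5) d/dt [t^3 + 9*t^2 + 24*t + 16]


(1) = -18*I*v + 6 + 72*I
(2) = -4*h + 2*j
(3) = -3.94000000000000
(4) = 2.76*w - 2.4
(5) = 3*t^2 + 18*t + 24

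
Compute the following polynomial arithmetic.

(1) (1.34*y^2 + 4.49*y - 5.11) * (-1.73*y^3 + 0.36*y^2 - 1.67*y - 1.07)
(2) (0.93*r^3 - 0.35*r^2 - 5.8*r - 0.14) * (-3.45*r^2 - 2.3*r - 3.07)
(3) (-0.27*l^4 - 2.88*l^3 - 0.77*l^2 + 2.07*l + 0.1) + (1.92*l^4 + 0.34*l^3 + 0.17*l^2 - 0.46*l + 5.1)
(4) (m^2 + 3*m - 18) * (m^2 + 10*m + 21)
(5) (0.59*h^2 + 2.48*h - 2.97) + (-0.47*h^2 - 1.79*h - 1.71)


(1) = -2.3182*y^5 - 7.2853*y^4 + 8.2189*y^3 - 10.7717*y^2 + 3.7294*y + 5.4677
(2) = -3.2085*r^5 - 0.9315*r^4 + 17.9599*r^3 + 14.8975*r^2 + 18.128*r + 0.4298
(3) = 1.65*l^4 - 2.54*l^3 - 0.6*l^2 + 1.61*l + 5.2
(4) = m^4 + 13*m^3 + 33*m^2 - 117*m - 378
(5) = 0.12*h^2 + 0.69*h - 4.68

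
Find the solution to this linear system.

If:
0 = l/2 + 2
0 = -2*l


Then:
No Solution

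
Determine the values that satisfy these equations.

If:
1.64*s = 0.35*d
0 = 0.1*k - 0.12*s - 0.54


Then:
d = 4.68571428571429*s
k = 1.2*s + 5.4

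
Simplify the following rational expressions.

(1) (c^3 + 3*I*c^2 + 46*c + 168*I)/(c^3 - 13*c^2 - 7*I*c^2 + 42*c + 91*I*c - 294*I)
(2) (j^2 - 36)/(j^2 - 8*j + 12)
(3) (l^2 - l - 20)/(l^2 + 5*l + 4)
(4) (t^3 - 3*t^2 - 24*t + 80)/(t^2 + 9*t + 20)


(1) = (c^2 + 10*I*c - 24)/(c^2 - 13*c + 42)
(2) = (j + 6)/(j - 2)
(3) = (l - 5)/(l + 1)
(4) = (t^2 - 8*t + 16)/(t + 4)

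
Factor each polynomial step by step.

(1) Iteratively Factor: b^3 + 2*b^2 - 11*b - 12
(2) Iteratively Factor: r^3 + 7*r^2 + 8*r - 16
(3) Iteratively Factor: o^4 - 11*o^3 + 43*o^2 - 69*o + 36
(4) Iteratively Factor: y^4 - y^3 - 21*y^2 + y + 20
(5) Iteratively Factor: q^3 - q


(1) = (b + 4)*(b^2 - 2*b - 3) = (b + 1)*(b + 4)*(b - 3)
(2) = (r + 4)*(r^2 + 3*r - 4) = (r + 4)^2*(r - 1)
(3) = (o - 3)*(o^3 - 8*o^2 + 19*o - 12) = (o - 4)*(o - 3)*(o^2 - 4*o + 3) = (o - 4)*(o - 3)*(o - 1)*(o - 3)
(4) = (y + 4)*(y^3 - 5*y^2 - y + 5) = (y + 1)*(y + 4)*(y^2 - 6*y + 5) = (y - 1)*(y + 1)*(y + 4)*(y - 5)
(5) = (q - 1)*(q^2 + q) = (q - 1)*(q + 1)*(q)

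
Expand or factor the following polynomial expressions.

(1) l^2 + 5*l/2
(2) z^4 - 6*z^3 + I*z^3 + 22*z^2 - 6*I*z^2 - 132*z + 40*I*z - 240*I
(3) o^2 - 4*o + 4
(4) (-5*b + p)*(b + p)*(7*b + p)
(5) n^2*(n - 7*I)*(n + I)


(1) = l*(l + 5/2)
(2) = (z - 6)*(z - 5*I)*(z + 2*I)*(z + 4*I)
(3) = (o - 2)^2
(4) = -35*b^3 - 33*b^2*p + 3*b*p^2 + p^3
(5) = n^4 - 6*I*n^3 + 7*n^2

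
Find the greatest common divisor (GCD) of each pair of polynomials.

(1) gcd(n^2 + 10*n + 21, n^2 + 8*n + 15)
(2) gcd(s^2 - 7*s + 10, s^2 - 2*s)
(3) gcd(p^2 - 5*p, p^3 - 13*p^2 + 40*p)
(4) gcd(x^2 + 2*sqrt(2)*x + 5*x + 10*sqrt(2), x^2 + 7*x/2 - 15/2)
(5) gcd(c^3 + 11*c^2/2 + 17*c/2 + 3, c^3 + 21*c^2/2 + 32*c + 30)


(1) = n + 3
(2) = s - 2
(3) = p^2 - 5*p
(4) = gcd((x + 5)*(x + 2*sqrt(2)), (x - 3/2)*(x + 5)) = x + 5
(5) = c + 2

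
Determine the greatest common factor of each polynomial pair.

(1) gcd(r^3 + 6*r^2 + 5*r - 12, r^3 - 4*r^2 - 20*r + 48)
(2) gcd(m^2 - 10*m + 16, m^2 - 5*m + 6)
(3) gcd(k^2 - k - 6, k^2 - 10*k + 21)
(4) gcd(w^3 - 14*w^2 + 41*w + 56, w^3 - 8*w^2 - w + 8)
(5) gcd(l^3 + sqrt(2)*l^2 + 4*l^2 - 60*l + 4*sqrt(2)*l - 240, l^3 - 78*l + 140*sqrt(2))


(1) = r + 4
(2) = m - 2
(3) = gcd((k - 3)*(k + 2), (k - 7)*(k - 3)) = k - 3
(4) = gcd((w - 8)*(w - 7)*(w + 1), (w - 8)*(w - 1)*(w + 1)) = w^2 - 7*w - 8
(5) = l - 5*sqrt(2)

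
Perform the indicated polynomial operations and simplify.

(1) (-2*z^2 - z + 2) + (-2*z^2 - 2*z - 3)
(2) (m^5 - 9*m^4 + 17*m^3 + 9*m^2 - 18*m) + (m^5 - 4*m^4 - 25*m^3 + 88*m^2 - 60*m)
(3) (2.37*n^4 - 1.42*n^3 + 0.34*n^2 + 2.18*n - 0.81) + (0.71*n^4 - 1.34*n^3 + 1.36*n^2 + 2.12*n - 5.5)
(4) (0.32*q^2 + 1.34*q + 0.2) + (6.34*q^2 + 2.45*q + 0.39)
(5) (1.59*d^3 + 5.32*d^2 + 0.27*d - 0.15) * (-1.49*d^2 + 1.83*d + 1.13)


(1) = -4*z^2 - 3*z - 1
(2) = 2*m^5 - 13*m^4 - 8*m^3 + 97*m^2 - 78*m
(3) = 3.08*n^4 - 2.76*n^3 + 1.7*n^2 + 4.3*n - 6.31
(4) = 6.66*q^2 + 3.79*q + 0.59
(5) = -2.3691*d^5 - 5.0171*d^4 + 11.13*d^3 + 6.7292*d^2 + 0.0306*d - 0.1695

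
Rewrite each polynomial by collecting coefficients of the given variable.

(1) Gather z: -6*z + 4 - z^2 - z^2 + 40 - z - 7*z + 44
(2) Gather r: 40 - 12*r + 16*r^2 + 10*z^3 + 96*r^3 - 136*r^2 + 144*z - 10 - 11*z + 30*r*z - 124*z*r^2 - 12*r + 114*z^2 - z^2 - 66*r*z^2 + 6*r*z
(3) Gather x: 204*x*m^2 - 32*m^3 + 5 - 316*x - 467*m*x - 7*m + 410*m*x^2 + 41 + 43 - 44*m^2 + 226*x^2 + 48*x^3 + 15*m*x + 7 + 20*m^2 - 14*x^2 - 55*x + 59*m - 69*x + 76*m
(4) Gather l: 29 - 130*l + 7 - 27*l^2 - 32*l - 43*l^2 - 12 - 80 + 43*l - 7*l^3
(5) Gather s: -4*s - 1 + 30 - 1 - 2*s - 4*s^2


(1) = -2*z^2 - 14*z + 88
(2) = 96*r^3 + r^2*(-124*z - 120) + r*(-66*z^2 + 36*z - 24) + 10*z^3 + 113*z^2 + 133*z + 30
(3) = -32*m^3 - 24*m^2 + 128*m + 48*x^3 + x^2*(410*m + 212) + x*(204*m^2 - 452*m - 440) + 96
(4) = -7*l^3 - 70*l^2 - 119*l - 56
(5) = -4*s^2 - 6*s + 28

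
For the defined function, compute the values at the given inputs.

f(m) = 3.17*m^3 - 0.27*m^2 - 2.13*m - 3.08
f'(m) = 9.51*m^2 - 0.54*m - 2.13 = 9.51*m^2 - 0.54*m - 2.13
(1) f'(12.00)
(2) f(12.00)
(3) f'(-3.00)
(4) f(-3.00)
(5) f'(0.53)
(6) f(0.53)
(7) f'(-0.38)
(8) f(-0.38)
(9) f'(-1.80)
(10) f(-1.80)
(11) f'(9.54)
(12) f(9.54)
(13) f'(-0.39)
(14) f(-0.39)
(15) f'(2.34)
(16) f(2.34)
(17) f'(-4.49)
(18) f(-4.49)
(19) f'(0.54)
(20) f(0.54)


(1) = 1360.83
(2) = 5410.24
(3) = 85.08
(4) = -84.71
(5) = 0.26
(6) = -3.81
(7) = -0.55
(8) = -2.48
(9) = 29.65
(10) = -18.61
(11) = 858.24
(12) = 2704.38
(13) = -0.47
(14) = -2.48
(15) = 48.68
(16) = 31.07
(17) = 192.02
(18) = -285.90
(19) = 0.35
(20) = -3.81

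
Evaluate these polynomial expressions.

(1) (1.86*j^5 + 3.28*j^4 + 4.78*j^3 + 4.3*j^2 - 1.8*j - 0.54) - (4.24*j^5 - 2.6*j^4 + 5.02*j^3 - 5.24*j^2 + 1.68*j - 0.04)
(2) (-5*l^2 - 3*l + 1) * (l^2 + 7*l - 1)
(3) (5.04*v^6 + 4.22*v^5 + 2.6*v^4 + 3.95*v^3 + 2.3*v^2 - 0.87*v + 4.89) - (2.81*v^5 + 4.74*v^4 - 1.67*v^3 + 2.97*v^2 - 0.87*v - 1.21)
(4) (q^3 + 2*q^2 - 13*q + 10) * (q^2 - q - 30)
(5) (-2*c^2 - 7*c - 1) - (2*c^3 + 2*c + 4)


(1) = -2.38*j^5 + 5.88*j^4 - 0.24*j^3 + 9.54*j^2 - 3.48*j - 0.5
(2) = -5*l^4 - 38*l^3 - 15*l^2 + 10*l - 1
(3) = 5.04*v^6 + 1.41*v^5 - 2.14*v^4 + 5.62*v^3 - 0.67*v^2 + 6.1
(4) = q^5 + q^4 - 45*q^3 - 37*q^2 + 380*q - 300
(5) = -2*c^3 - 2*c^2 - 9*c - 5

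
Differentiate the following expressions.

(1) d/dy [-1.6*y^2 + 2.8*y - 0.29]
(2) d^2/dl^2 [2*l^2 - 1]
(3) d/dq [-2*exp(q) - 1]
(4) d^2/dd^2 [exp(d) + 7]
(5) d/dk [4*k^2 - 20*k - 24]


(1) = 2.8 - 3.2*y
(2) = 4
(3) = -2*exp(q)
(4) = exp(d)
(5) = 8*k - 20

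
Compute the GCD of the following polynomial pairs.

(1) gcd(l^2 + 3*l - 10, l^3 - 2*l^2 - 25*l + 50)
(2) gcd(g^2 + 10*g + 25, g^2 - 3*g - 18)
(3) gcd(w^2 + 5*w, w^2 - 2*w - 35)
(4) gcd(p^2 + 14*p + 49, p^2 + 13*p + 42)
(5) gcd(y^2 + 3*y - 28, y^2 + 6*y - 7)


(1) = gcd((l - 2)*(l + 5), (l - 5)*(l - 2)*(l + 5)) = l^2 + 3*l - 10
(2) = 1
(3) = w + 5
(4) = gcd((p + 7)^2, (p + 6)*(p + 7)) = p + 7
(5) = gcd((y - 4)*(y + 7), (y - 1)*(y + 7)) = y + 7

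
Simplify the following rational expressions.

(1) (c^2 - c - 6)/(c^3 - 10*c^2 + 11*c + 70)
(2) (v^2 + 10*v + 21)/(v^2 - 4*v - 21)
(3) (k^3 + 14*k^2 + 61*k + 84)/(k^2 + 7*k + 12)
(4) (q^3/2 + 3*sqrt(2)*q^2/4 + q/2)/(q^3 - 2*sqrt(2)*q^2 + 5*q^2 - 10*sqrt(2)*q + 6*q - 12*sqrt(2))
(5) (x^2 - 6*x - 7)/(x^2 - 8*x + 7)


(1) = (c - 3)/(c^2 - 12*c + 35)
(2) = (v + 7)/(v - 7)
(3) = k + 7
(4) = (2*q^3 + 3*sqrt(2)*q^2 + 2*q)/(4*q^3 + q^2*(20 - 8*sqrt(2)) + q*(24 - 40*sqrt(2)) - 48*sqrt(2))
(5) = (x + 1)/(x - 1)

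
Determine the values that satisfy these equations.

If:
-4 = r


Then:
r = -4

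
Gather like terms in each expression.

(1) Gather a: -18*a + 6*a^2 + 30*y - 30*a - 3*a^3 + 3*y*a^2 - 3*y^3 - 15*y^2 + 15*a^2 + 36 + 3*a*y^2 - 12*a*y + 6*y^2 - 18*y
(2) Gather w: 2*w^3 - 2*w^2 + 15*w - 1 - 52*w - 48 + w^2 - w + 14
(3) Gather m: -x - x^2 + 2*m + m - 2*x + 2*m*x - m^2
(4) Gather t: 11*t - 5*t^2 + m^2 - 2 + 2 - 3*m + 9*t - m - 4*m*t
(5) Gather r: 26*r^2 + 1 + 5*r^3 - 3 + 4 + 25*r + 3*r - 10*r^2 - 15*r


(1) = -3*a^3 + a^2*(3*y + 21) + a*(3*y^2 - 12*y - 48) - 3*y^3 - 9*y^2 + 12*y + 36
(2) = 2*w^3 - w^2 - 38*w - 35
(3) = -m^2 + m*(2*x + 3) - x^2 - 3*x
(4) = m^2 - 4*m - 5*t^2 + t*(20 - 4*m)
(5) = 5*r^3 + 16*r^2 + 13*r + 2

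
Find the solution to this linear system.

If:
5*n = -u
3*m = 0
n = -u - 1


Then:
m = 0
n = 1/4
u = -5/4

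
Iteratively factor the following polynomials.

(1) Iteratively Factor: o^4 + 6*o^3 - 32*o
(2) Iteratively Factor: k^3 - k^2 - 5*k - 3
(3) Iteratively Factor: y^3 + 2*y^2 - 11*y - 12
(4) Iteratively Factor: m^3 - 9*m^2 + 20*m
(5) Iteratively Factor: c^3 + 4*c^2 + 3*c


(1) = (o - 2)*(o^3 + 8*o^2 + 16*o) = (o - 2)*(o + 4)*(o^2 + 4*o) = (o - 2)*(o + 4)^2*(o)
(2) = (k + 1)*(k^2 - 2*k - 3) = (k - 3)*(k + 1)*(k + 1)
(3) = (y + 4)*(y^2 - 2*y - 3) = (y + 1)*(y + 4)*(y - 3)
(4) = (m - 4)*(m^2 - 5*m) = m*(m - 4)*(m - 5)
(5) = (c + 1)*(c^2 + 3*c) = (c + 1)*(c + 3)*(c)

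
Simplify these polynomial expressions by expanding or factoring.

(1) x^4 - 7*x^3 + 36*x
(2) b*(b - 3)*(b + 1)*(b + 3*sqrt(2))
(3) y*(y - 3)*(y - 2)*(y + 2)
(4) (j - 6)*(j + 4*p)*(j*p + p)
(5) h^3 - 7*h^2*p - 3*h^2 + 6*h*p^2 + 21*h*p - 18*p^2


(1) = x*(x - 6)*(x - 3)*(x + 2)
(2) = b^4 - 2*b^3 + 3*sqrt(2)*b^3 - 6*sqrt(2)*b^2 - 3*b^2 - 9*sqrt(2)*b
(3) = y^4 - 3*y^3 - 4*y^2 + 12*y
(4) = j^3*p + 4*j^2*p^2 - 5*j^2*p - 20*j*p^2 - 6*j*p - 24*p^2
(5) = (h - 3)*(h - 6*p)*(h - p)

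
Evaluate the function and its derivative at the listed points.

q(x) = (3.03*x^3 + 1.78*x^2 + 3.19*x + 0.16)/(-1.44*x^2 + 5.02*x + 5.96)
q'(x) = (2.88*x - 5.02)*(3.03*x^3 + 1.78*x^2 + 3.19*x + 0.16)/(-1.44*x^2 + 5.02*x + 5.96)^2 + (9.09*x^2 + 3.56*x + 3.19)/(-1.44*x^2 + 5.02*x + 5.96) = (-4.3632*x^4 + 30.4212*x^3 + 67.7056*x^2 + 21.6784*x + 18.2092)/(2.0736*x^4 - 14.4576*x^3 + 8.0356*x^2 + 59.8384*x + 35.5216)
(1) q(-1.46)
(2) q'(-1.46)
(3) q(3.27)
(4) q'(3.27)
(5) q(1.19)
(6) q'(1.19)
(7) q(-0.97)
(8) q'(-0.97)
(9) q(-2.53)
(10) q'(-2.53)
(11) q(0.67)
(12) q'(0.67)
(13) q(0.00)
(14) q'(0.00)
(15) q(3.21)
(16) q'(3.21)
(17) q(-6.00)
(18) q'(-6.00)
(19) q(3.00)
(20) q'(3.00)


(1) = 2.28
(2) = 0.83
(3) = 19.43
(4) = 28.30
(5) = 1.17
(6) = 1.86
(7) = 15.23
(8) = 418.86
(9) = 2.86
(10) = -1.08
(11) = 0.46
(12) = 0.95
(13) = 0.03
(14) = 0.51
(15) = 17.82
(16) = 25.37
(17) = 8.02
(18) = -1.71
(19) = 13.34
(20) = 17.86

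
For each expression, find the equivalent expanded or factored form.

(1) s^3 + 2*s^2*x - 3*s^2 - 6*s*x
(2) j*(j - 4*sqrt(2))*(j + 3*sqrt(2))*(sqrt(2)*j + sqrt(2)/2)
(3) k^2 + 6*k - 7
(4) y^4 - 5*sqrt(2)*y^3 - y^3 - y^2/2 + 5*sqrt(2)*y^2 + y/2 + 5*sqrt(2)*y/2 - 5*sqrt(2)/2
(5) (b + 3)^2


(1) = s*(s - 3)*(s + 2*x)
(2) = sqrt(2)*j^4 - 2*j^3 + sqrt(2)*j^3/2 - 24*sqrt(2)*j^2 - j^2 - 12*sqrt(2)*j
(3) = (k - 1)*(k + 7)
(4) = (y - 1)*(y - 5*sqrt(2))*(y - sqrt(2)/2)*(y + sqrt(2)/2)
(5) = b^2 + 6*b + 9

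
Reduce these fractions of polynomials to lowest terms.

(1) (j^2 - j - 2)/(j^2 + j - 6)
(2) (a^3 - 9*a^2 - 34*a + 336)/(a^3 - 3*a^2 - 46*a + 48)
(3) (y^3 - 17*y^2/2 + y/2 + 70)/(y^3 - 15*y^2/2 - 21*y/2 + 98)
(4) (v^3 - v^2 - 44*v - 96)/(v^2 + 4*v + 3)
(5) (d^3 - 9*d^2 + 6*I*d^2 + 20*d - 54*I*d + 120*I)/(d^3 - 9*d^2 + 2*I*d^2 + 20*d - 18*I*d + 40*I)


(1) = (j + 1)/(j + 3)
(2) = (a - 7)/(a - 1)
(3) = (2*y + 5)/(2*y + 7)
(4) = (v^2 - 4*v - 32)/(v + 1)
(5) = (d + 6*I)/(d + 2*I)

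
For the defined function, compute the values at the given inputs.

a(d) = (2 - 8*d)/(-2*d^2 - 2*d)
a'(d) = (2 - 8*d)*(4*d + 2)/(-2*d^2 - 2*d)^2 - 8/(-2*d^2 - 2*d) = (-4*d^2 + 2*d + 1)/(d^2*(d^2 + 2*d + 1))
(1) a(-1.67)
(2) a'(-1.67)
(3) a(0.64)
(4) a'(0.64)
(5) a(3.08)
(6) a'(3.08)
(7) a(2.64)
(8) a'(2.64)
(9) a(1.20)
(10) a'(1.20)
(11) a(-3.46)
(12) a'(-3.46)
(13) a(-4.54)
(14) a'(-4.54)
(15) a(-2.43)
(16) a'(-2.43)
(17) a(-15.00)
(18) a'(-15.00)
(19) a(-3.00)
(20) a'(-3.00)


(1) = -6.86
(2) = -10.78
(3) = 1.49
(4) = 0.58
(5) = 0.90
(6) = -0.19
(7) = 0.99
(8) = -0.23
(9) = 1.44
(10) = -0.34
(11) = -1.74
(12) = -0.74
(13) = -1.19
(14) = -0.35
(15) = -3.08
(16) = -2.28
(17) = -0.29
(18) = -0.02
(19) = -2.17
(20) = -1.14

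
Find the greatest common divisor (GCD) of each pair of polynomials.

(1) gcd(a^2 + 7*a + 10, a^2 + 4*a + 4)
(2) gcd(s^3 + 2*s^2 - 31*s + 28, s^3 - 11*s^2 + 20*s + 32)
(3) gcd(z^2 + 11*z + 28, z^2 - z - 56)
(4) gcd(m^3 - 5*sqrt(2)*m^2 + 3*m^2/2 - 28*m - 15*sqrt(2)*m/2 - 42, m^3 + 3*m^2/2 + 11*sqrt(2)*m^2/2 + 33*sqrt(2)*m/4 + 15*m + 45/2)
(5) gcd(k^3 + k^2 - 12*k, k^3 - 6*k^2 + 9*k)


(1) = a + 2
(2) = s - 4
(3) = z + 7
(4) = m + 3/2
(5) = k^2 - 3*k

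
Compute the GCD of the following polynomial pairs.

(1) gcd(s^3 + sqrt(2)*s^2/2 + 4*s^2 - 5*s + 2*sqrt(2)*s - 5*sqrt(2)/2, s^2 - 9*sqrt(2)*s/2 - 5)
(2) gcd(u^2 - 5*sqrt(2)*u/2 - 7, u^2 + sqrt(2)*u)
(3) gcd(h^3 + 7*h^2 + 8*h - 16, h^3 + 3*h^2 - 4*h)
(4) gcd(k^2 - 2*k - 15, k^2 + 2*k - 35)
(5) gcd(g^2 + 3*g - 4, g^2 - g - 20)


(1) = s + sqrt(2)/2
(2) = u + sqrt(2)
(3) = h^2 + 3*h - 4
(4) = k - 5
(5) = gcd((g - 1)*(g + 4), (g - 5)*(g + 4)) = g + 4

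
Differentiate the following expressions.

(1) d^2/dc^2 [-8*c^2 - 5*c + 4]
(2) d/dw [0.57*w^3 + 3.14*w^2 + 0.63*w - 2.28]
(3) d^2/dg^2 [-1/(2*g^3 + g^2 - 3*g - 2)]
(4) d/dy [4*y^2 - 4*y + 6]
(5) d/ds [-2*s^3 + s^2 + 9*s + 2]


(1) = -16
(2) = 1.71*w^2 + 6.28*w + 0.63
(3) = 2*((6*g + 1)*(2*g^3 + g^2 - 3*g - 2) - (6*g^2 + 2*g - 3)^2)/(2*g^3 + g^2 - 3*g - 2)^3
(4) = 8*y - 4
(5) = -6*s^2 + 2*s + 9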